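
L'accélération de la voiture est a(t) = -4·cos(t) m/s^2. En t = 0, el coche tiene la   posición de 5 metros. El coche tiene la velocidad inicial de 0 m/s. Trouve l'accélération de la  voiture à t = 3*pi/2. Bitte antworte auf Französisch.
En utilisant a(t) = -4·cos(t) et en substituant t = 3*pi/2, nous trouvons a = 0.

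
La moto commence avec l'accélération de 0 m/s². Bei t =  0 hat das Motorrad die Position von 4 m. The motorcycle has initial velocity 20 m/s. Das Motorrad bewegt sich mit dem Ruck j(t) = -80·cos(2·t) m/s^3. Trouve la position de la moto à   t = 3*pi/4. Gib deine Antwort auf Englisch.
We need to integrate our jerk equation j(t) = -80·cos(2·t) 3 times. Taking ∫j(t)dt and applying a(0) = 0, we find a(t) = -40·sin(2·t). The integral of acceleration is velocity. Using v(0) = 20, we get v(t) = 20·cos(2·t). Finding the integral of v(t) and using x(0) = 4: x(t) = 10·sin(2·t) + 4. Using x(t) = 10·sin(2·t) + 4 and substituting t = 3*pi/4, we find x = -6.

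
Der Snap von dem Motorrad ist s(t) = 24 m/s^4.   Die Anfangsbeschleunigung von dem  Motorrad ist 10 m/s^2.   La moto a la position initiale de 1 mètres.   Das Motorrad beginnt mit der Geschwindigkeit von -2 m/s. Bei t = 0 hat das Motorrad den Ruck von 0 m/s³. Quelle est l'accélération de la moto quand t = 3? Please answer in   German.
Wir müssen das Integral unserer Gleichung für den Snap s(t) = 24 2-mal finden. Mit ∫s(t)dt und Anwendung von j(0) = 0, finden wir j(t) = 24·t. Mit ∫j(t)dt und Anwendung von a(0) = 10, finden wir a(t) = 12·t^2 + 10. Wir haben die Beschleunigung a(t) = 12·t^2 + 10. Durch Einsetzen von t = 3: a(3) = 118.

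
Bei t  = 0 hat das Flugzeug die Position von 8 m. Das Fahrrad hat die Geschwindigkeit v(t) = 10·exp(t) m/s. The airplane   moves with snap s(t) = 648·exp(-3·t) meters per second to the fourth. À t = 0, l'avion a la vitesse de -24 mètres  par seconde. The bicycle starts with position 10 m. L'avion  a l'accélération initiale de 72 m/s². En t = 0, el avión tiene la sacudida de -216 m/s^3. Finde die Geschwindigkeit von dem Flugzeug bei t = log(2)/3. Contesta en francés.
Nous devons trouver la primitive de notre équation du snap s(t) = 648·exp(-3·t) 3 fois. En intégrant le snap et en utilisant la condition initiale j(0) = -216, nous obtenons j(t) = -216·exp(-3·t). En intégrant le jerk et en utilisant la condition initiale a(0) = 72, nous obtenons a(t) = 72·exp(-3·t). L'intégrale de l'accélération est la vitesse. En utilisant v(0) = -24, nous obtenons v(t) = -24·exp(-3·t). De l'équation de la vitesse v(t) = -24·exp(-3·t), nous substituons t = log(2)/3 pour obtenir v = -12.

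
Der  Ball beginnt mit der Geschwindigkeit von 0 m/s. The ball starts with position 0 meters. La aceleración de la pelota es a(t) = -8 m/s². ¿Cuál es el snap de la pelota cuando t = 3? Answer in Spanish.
Partiendo de la aceleración a(t) = -8, tomamos 2 derivadas. Derivando la aceleración, obtenemos la sacudida: j(t) = 0. Derivando la sacudida, obtenemos el snap: s(t) = 0. Usando s(t) = 0 y sustituyendo t = 3, encontramos s = 0.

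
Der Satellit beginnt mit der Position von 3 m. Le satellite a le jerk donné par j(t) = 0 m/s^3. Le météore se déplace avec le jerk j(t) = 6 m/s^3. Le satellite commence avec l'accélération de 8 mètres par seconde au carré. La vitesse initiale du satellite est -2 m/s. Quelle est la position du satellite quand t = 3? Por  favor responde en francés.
Nous devons intégrer notre équation du jerk j(t) = 0 3 fois. La primitive du jerk, avec a(0) = 8, donne l'accélération: a(t) = 8. En intégrant l'accélération et en utilisant la condition initiale v(0) = -2, nous obtenons v(t) = 8·t - 2. L'intégrale de la vitesse, avec x(0) = 3, donne la position: x(t) = 4·t^2 - 2·t + 3. Nous avons la position x(t) = 4·t^2 - 2·t + 3. En substituant t = 3: x(3) = 33.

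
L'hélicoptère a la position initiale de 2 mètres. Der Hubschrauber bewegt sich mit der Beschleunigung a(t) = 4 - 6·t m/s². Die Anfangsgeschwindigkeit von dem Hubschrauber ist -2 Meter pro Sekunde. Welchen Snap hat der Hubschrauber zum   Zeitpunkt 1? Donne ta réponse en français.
En partant de l'accélération a(t) = 4 - 6·t, nous prenons 2 dérivées. En prenant d/dt de a(t), nous trouvons j(t) = -6. En dérivant le jerk, nous obtenons le snap: s(t) = 0. De l'équation du snap s(t) = 0, nous substituons t = 1 pour obtenir s = 0.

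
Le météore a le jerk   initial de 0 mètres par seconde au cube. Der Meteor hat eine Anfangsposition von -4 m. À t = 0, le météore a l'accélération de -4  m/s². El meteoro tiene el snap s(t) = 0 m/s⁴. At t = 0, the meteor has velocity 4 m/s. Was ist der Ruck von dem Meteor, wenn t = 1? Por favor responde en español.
Partiendo del snap s(t) = 0, tomamos 1 antiderivada. La integral del snap, con j(0) = 0, da la sacudida: j(t) = 0. Usando j(t) = 0 y sustituyendo t = 1, encontramos j = 0.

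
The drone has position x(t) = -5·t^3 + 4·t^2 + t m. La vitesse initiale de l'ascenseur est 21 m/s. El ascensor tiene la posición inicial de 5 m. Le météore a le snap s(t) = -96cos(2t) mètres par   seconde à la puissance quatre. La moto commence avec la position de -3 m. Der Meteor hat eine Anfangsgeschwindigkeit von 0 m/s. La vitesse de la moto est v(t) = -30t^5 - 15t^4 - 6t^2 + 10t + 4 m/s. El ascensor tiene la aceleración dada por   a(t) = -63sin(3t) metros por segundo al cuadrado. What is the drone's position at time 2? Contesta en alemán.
Wir haben die Position x(t) = -5·t^3 + 4·t^2 + t. Durch Einsetzen von t = 2: x(2) = -22.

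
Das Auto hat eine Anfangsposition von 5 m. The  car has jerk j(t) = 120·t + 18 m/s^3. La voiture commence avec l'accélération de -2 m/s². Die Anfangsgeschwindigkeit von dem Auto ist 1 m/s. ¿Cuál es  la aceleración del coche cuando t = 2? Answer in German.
Wir müssen die Stammfunktion unserer Gleichung für den Ruck j(t) = 120·t + 18 1-mal finden. Durch Integration von dem Ruck und Verwendung der Anfangsbedingung a(0) = -2, erhalten wir a(t) = 60·t^2 + 18·t - 2. Aus der Gleichung für die Beschleunigung a(t) = 60·t^2 + 18·t - 2, setzen wir t = 2 ein und erhalten a = 274.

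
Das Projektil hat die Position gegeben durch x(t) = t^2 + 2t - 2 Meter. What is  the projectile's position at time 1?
We have position x(t) = t^2 + 2·t - 2. Substituting t = 1: x(1) = 1.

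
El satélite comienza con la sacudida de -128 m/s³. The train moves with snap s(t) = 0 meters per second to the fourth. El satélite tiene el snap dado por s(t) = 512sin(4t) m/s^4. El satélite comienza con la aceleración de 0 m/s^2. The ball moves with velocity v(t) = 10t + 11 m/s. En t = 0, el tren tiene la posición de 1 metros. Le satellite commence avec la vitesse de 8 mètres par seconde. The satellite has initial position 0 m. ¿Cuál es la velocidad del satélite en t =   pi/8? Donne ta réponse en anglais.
We must find the integral of our snap equation s(t) = 512·sin(4·t) 3 times. Integrating snap and using the initial condition j(0) = -128, we get j(t) = -128·cos(4·t). Taking ∫j(t)dt and applying a(0) = 0, we find a(t) = -32·sin(4·t). The antiderivative of acceleration, with v(0) = 8, gives velocity: v(t) = 8·cos(4·t). We have velocity v(t) = 8·cos(4·t). Substituting t = pi/8: v(pi/8) = 0.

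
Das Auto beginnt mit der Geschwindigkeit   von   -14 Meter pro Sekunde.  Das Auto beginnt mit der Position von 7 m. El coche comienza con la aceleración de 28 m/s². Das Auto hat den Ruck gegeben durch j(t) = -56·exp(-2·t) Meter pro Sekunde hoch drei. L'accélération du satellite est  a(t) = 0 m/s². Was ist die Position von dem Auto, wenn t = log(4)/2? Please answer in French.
En partant du jerk j(t) = -56·exp(-2·t), nous prenons 3 primitives. L'intégrale du jerk est l'accélération. En utilisant a(0) = 28, nous obtenons a(t) = 28·exp(-2·t). En intégrant l'accélération et en utilisant la condition initiale v(0) = -14, nous obtenons v(t) = -14·exp(-2·t). La primitive de la vitesse est la position. En utilisant x(0) = 7, nous obtenons x(t) = 7·exp(-2·t). En utilisant x(t) = 7·exp(-2·t) et en substituant t = log(4)/2, nous trouvons x = 7/4.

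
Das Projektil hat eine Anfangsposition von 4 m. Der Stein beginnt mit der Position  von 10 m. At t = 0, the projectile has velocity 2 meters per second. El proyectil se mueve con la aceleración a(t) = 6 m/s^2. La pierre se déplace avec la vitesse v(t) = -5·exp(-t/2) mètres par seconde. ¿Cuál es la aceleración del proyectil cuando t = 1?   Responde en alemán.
Mit a(t) = 6 und Einsetzen von t = 1, finden wir a = 6.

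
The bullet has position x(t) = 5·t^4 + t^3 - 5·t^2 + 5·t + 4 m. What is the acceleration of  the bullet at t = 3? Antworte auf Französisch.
En partant de la position x(t) = 5·t^4 + t^3 - 5·t^2 + 5·t + 4, nous prenons 2 dérivées. La dérivée de la position donne la vitesse: v(t) = 20·t^3 + 3·t^2 - 10·t + 5. En prenant d/dt de v(t), nous trouvons a(t) = 60·t^2 + 6·t - 10. De l'équation de l'accélération a(t) = 60·t^2 + 6·t - 10, nous substituons t = 3 pour obtenir a = 548.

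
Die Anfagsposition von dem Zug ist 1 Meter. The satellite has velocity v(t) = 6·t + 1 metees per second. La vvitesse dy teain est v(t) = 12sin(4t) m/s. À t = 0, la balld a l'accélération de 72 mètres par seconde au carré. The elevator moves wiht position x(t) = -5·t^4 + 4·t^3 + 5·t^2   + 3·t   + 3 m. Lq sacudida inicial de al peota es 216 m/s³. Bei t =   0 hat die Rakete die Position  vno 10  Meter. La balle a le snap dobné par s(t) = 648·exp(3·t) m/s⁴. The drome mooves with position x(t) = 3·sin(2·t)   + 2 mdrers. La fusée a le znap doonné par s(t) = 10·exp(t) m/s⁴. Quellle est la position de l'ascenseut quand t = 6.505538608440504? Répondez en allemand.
Aus der Gleichung für die Position x(t) = -5·t^4 + 4·t^3 + 5·t^2 + 3·t + 3, setzen wir t = 6.505538608440504 ein und erhalten x = -7620.33496435801.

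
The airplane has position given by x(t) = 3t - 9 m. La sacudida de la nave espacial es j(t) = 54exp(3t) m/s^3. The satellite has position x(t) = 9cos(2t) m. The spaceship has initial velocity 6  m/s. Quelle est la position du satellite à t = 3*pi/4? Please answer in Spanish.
Tenemos la posición x(t) = 9·cos(2·t). Sustituyendo t = 3*pi/4: x(3*pi/4) = 0.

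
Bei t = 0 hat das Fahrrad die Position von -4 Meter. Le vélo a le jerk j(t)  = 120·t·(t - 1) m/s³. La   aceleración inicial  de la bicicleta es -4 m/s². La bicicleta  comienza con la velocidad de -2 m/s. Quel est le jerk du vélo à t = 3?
En utilisant j(t) = 120·t·(t - 1) et en substituant t = 3, nous trouvons j = 720.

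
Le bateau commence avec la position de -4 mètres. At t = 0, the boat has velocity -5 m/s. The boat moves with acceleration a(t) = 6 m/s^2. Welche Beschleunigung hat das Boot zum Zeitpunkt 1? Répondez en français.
Nous avons l'accélération a(t) = 6. En substituant t = 1: a(1) = 6.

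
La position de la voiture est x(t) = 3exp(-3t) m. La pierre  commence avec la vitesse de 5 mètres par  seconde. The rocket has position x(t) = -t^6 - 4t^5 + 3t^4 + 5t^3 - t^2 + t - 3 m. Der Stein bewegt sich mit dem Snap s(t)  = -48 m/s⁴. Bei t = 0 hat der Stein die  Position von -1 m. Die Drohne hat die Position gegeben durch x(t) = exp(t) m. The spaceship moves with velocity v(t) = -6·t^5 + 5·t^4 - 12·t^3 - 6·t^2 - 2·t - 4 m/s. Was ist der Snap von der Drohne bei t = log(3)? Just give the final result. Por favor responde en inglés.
The snap at t = log(3) is s = 3.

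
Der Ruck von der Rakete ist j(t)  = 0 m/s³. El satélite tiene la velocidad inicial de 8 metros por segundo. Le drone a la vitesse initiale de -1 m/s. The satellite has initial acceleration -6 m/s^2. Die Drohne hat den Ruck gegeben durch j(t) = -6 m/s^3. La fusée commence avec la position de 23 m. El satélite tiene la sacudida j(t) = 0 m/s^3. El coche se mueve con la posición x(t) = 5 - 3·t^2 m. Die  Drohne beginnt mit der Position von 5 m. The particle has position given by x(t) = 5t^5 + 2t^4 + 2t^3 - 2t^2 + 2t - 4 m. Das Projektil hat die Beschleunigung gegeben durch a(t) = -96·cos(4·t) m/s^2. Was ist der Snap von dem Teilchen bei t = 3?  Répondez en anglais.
We must differentiate our position equation x(t) = 5·t^5 + 2·t^4 + 2·t^3 - 2·t^2 + 2·t - 4 4 times. The derivative of position gives velocity: v(t) = 25·t^4 + 8·t^3 + 6·t^2 - 4·t + 2. Taking d/dt of v(t), we find a(t) = 100·t^3 + 24·t^2 + 12·t - 4. Differentiating acceleration, we get jerk: j(t) = 300·t^2 + 48·t + 12. Differentiating jerk, we get snap: s(t) = 600·t + 48. We have snap s(t) = 600·t + 48. Substituting t = 3: s(3) = 1848.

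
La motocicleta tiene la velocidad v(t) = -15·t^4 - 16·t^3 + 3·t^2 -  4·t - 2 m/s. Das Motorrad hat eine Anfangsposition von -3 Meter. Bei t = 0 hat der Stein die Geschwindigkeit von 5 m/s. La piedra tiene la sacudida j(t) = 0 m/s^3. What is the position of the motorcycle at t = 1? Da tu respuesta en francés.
Nous devons intégrer notre équation de la vitesse v(t) = -15·t^4 - 16·t^3 + 3·t^2 - 4·t - 2 1 fois. L'intégrale de la vitesse est la position. En utilisant x(0) = -3, nous obtenons x(t) = -3·t^5 - 4·t^4 + t^3 - 2·t^2 - 2·t - 3. De l'équation de la position x(t) = -3·t^5 - 4·t^4 + t^3 - 2·t^2 - 2·t - 3, nous substituons t = 1 pour obtenir x = -13.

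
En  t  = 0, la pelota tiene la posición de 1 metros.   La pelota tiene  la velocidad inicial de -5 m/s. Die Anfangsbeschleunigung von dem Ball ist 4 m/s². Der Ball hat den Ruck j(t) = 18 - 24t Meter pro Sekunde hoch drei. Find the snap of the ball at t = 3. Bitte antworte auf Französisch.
Nous devons dériver notre équation du jerk j(t) = 18 - 24·t 1 fois. En dérivant le jerk, nous obtenons le snap: s(t) = -24. En utilisant s(t) = -24 et en substituant t = 3, nous trouvons s = -24.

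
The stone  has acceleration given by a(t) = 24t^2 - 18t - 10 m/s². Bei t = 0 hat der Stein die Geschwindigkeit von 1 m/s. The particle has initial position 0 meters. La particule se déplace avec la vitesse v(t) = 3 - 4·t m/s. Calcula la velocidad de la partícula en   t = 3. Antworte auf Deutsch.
Mit v(t) = 3 - 4·t und Einsetzen von t = 3, finden wir v = -9.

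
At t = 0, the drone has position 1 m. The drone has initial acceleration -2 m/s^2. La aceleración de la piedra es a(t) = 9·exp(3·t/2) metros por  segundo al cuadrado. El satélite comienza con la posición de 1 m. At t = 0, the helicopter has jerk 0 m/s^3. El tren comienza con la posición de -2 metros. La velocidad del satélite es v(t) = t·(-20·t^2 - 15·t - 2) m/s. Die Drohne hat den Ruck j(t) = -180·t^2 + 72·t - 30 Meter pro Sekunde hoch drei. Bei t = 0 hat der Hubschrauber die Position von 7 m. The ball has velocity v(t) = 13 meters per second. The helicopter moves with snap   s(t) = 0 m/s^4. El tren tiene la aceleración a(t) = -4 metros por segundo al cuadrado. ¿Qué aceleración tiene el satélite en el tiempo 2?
Para resolver esto, necesitamos tomar 1 derivada de nuestra ecuación de la velocidad v(t) = t·(-20·t^2 - 15·t - 2). Tomando d/dt de v(t), encontramos a(t) = -20·t^2 + t·(-40·t - 15) - 15·t - 2. Tenemos la aceleración a(t) = -20·t^2 + t·(-40·t - 15) - 15·t - 2. Sustituyendo t = 2: a(2) = -302.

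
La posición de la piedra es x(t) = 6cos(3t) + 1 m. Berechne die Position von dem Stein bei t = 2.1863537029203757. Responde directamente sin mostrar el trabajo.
Die Position bei t = 2.1863537029203757 ist x = 6.77312204390848.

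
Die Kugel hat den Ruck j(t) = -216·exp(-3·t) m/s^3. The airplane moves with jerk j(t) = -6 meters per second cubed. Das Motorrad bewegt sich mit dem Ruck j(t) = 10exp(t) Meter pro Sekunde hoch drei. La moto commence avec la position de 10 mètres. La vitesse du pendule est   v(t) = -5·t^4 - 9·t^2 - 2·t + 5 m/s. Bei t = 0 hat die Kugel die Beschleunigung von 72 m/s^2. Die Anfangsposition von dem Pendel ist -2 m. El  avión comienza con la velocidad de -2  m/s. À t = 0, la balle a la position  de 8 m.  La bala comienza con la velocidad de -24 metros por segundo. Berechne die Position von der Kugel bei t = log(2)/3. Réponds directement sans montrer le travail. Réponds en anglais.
At t = log(2)/3, x = 4.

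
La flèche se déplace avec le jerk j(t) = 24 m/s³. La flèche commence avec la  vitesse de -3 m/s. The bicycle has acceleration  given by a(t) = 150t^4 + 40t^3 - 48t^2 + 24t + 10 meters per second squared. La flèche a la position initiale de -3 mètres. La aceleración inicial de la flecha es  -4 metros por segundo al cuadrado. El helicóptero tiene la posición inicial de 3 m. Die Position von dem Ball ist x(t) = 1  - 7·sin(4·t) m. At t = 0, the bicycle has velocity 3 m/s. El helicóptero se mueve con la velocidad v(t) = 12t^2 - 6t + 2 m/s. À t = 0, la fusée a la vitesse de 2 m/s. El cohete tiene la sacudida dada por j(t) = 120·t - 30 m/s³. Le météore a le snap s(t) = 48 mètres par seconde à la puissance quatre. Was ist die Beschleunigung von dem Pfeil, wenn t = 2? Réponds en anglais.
Starting from jerk j(t) = 24, we take 1 integral. Taking ∫j(t)dt and applying a(0) = -4, we find a(t) = 24·t - 4. From the given acceleration equation a(t) = 24·t - 4, we substitute t = 2 to get a = 44.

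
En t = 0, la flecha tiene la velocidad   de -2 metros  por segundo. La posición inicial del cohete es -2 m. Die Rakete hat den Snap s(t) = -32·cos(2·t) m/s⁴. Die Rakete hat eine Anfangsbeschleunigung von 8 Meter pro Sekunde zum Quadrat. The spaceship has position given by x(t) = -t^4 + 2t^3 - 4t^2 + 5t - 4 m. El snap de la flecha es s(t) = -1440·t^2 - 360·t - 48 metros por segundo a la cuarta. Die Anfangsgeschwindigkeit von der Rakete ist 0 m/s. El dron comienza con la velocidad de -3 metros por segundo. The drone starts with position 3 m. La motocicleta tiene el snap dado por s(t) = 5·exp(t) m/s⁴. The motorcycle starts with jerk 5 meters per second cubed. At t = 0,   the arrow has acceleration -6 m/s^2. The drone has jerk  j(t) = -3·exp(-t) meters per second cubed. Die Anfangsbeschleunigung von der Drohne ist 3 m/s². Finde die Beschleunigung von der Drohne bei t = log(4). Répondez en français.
Nous devons intégrer notre équation du jerk j(t) = -3·exp(-t) 1 fois. En prenant ∫j(t)dt et en appliquant a(0) = 3, nous trouvons a(t) = 3·exp(-t). De l'équation de l'accélération a(t) = 3·exp(-t), nous substituons t = log(4) pour obtenir a = 3/4.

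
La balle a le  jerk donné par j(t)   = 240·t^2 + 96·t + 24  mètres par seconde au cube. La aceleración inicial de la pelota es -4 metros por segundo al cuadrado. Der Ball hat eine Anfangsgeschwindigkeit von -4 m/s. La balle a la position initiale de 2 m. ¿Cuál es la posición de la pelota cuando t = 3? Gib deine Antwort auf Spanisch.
Partiendo de la sacudida j(t) = 240·t^2 + 96·t + 24, tomamos 3 antiderivadas. Integrando la sacudida y usando la condición inicial a(0) = -4, obtenemos a(t) = 80·t^3 + 48·t^2 + 24·t - 4. La antiderivada de la aceleración, con v(0) = -4, da la velocidad: v(t) = 20·t^4 + 16·t^3 + 12·t^2 - 4·t - 4. La antiderivada de la velocidad es la posición. Usando x(0) = 2, obtenemos x(t) = 4·t^5 + 4·t^4 + 4·t^3 - 2·t^2 - 4·t + 2. Usando x(t) = 4·t^5 + 4·t^4 + 4·t^3 - 2·t^2 - 4·t + 2 y sustituyendo t = 3, encontramos x = 1376.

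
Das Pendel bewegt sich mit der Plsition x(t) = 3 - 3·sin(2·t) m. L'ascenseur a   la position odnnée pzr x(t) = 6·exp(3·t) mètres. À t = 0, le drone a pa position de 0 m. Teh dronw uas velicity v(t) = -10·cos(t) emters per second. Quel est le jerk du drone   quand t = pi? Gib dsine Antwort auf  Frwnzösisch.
Pour résoudre ceci, nous devons prendre 2 dérivées de notre équation de la vitesse v(t) = -10·cos(t). En dérivant la vitesse, nous obtenons l'accélération: a(t) = 10·sin(t). En dérivant l'accélération, nous obtenons le jerk: j(t) = 10·cos(t). Nous avons le jerk j(t) = 10·cos(t). En substituant t = pi: j(pi) = -10.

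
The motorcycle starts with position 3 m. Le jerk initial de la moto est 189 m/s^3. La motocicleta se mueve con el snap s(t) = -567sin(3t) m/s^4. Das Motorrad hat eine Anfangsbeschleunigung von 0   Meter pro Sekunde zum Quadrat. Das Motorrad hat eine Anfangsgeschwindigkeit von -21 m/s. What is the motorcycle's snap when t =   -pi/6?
Using s(t) = -567·sin(3·t) and substituting t = -pi/6, we find s = 567.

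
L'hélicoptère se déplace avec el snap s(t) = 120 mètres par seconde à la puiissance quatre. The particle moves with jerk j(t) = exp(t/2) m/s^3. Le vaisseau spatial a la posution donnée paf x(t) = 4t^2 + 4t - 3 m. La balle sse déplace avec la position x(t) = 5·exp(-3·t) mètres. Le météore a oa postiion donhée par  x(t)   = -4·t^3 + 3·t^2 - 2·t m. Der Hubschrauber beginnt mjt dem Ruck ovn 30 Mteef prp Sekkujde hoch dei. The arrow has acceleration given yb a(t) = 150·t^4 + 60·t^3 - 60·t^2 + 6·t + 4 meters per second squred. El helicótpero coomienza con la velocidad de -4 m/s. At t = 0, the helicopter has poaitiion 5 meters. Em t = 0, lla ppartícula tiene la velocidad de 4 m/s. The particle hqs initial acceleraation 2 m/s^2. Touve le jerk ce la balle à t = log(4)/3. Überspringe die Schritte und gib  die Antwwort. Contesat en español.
La respuesta es -135/4.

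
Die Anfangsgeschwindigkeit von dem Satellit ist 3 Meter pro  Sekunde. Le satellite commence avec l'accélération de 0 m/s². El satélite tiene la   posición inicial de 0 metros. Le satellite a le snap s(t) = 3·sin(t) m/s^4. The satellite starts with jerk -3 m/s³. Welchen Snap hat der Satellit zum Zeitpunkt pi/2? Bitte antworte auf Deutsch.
Aus der Gleichung für den Snap s(t) = 3·sin(t), setzen wir t = pi/2 ein und erhalten s = 3.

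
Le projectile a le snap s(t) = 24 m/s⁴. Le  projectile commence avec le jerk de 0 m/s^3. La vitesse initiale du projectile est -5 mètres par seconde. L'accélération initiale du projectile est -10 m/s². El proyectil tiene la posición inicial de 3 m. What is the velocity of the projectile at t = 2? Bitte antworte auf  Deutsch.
Ausgehend von dem Snap s(t) = 24, nehmen wir 3 Integrale. Mit ∫s(t)dt und Anwendung von j(0) = 0, finden wir j(t) = 24·t. Durch Integration von dem Ruck und Verwendung der Anfangsbedingung a(0) = -10, erhalten wir a(t) = 12·t^2 - 10. Durch Integration von der Beschleunigung und Verwendung der Anfangsbedingung v(0) = -5, erhalten wir v(t) = 4·t^3 - 10·t - 5. Mit v(t) = 4·t^3 - 10·t - 5 und Einsetzen von t = 2, finden wir v = 7.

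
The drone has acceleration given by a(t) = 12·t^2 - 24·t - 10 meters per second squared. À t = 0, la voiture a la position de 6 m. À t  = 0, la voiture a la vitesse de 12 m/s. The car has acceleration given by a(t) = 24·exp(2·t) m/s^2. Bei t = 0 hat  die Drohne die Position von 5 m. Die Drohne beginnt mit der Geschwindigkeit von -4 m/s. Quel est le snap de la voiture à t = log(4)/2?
Nous devons dériver notre équation de l'accélération a(t) = 24·exp(2·t) 2 fois. La dérivée de l'accélération donne le jerk: j(t) = 48·exp(2·t). La dérivée du jerk donne le snap: s(t) = 96·exp(2·t). En utilisant s(t) = 96·exp(2·t) et en substituant t = log(4)/2, nous trouvons s = 384.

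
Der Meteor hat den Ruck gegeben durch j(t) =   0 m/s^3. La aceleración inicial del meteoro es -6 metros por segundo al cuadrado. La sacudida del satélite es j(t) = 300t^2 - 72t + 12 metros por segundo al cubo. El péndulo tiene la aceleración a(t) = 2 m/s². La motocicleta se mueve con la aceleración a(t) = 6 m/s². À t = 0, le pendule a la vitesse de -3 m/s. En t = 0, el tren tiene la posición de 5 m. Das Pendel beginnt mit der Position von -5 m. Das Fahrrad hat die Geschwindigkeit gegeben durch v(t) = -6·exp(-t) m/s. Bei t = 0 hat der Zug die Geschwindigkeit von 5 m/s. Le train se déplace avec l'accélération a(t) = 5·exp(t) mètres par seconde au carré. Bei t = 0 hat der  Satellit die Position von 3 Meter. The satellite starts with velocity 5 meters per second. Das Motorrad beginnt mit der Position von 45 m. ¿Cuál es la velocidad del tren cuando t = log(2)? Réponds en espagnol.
Necesitamos integrar nuestra ecuación de la aceleración a(t) = 5·exp(t) 1 vez. La antiderivada de la aceleración, con v(0) = 5, da la velocidad: v(t) = 5·exp(t). Tenemos la velocidad v(t) = 5·exp(t). Sustituyendo t = log(2): v(log(2)) = 10.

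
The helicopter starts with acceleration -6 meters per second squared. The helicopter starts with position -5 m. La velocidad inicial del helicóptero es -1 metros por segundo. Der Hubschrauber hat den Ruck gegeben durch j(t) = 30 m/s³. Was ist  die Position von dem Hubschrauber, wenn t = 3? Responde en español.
Para resolver esto, necesitamos tomar 3 integrales de nuestra ecuación de la sacudida j(t) = 30. Tomando ∫j(t)dt y aplicando a(0) = -6, encontramos a(t) = 30·t - 6. Tomando ∫a(t)dt y aplicando v(0) = -1, encontramos v(t) = 15·t^2 - 6·t - 1. La antiderivada de la velocidad es la posición. Usando x(0) = -5, obtenemos x(t) = 5·t^3 - 3·t^2 - t - 5. De la ecuación de la posición x(t) = 5·t^3 - 3·t^2 - t - 5, sustituimos t = 3 para obtener x = 100.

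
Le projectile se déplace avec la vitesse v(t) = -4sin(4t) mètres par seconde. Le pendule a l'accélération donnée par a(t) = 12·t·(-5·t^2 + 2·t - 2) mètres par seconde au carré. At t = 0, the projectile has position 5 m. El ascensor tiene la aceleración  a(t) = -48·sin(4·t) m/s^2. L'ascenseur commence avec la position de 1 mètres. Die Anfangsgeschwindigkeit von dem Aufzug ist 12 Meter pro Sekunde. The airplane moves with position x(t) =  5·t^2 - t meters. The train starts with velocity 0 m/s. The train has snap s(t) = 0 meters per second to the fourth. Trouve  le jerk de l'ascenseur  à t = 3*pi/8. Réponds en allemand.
Wir müssen unsere Gleichung für die Beschleunigung a(t) = -48·sin(4·t) 1-mal ableiten. Durch Ableiten von der Beschleunigung erhalten wir den Ruck: j(t) = -192·cos(4·t). Aus der Gleichung für den Ruck j(t) = -192·cos(4·t), setzen wir t = 3*pi/8 ein und erhalten j = 0.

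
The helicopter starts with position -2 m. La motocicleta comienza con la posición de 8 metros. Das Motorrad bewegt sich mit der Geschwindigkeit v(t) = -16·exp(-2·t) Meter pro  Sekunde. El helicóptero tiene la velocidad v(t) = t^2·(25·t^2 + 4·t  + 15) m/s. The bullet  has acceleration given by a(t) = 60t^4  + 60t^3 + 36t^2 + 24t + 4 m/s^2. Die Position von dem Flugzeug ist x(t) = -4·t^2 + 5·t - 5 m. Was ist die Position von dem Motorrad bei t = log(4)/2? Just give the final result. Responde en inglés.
x(log(4)/2) = 2.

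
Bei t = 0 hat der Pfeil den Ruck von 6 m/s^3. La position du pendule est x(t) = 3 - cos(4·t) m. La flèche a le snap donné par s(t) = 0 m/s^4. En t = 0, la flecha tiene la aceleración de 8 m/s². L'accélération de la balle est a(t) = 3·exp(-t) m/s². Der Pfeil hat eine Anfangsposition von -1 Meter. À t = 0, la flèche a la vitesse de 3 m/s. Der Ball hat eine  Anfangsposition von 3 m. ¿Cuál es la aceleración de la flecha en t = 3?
Debemos encontrar la integral de nuestra ecuación del snap s(t) = 0 2 veces. Integrando el snap y usando la condición inicial j(0) = 6, obtenemos j(t) = 6. La integral de la sacudida es la aceleración. Usando a(0) = 8, obtenemos a(t) = 6·t + 8. Usando a(t) = 6·t + 8 y sustituyendo t = 3, encontramos a = 26.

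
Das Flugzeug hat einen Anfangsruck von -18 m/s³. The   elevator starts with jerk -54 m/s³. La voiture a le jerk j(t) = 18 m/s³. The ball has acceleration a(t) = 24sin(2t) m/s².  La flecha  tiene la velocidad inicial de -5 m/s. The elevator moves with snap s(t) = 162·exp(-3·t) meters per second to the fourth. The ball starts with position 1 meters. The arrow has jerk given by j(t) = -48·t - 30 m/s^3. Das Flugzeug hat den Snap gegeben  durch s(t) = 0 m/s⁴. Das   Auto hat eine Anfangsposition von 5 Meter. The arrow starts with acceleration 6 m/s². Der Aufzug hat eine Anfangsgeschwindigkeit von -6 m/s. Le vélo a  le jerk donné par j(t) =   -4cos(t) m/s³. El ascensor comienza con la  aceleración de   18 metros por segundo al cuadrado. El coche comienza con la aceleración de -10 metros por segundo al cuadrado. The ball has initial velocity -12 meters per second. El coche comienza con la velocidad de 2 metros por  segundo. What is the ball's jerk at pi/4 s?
Starting from acceleration a(t) = 24·sin(2·t), we take 1 derivative. The derivative of acceleration gives jerk: j(t) = 48·cos(2·t). We have jerk j(t) = 48·cos(2·t). Substituting t = pi/4: j(pi/4) = 0.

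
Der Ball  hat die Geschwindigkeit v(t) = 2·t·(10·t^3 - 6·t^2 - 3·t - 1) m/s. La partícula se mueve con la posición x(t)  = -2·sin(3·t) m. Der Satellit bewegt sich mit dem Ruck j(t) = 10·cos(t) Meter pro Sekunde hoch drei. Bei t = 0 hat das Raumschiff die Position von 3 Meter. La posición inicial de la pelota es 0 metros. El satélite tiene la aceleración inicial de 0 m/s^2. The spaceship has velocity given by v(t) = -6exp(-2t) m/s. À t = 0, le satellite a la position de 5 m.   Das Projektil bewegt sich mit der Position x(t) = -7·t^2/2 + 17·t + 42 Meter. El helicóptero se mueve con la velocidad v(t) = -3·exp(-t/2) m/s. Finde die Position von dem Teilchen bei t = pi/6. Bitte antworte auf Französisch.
Nous avons la position x(t) = -2·sin(3·t). En substituant t = pi/6: x(pi/6) = -2.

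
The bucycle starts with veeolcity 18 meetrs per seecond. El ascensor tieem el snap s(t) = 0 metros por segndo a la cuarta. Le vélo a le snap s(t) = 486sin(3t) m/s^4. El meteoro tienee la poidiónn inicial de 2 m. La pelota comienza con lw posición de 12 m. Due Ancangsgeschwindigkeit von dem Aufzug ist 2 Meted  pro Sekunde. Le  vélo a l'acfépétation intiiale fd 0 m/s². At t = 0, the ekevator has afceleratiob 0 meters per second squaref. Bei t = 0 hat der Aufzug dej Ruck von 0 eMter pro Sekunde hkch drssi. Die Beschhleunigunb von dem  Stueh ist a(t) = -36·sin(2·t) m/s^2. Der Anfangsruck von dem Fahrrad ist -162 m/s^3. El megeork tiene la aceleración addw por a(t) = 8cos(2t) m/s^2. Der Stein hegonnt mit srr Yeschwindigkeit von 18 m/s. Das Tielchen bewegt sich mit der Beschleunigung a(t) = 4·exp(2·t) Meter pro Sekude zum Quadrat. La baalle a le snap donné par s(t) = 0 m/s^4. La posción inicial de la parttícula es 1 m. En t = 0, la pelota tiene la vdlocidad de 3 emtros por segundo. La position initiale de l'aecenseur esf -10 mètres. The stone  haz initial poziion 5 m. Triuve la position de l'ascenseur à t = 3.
Nous devons intégrer notre équation du snap s(t) = 0 4 fois. L'intégrale du snap est le jerk. En utilisant j(0) = 0, nous obtenons j(t) = 0. En intégrant le jerk et en utilisant la condition initiale a(0) = 0, nous obtenons a(t) = 0. L'intégrale de l'accélération, avec v(0) = 2, donne la vitesse: v(t) = 2. La primitive de la vitesse, avec x(0) = -10, donne la position: x(t) = 2·t - 10. Nous avons la position x(t) = 2·t - 10. En substituant t = 3: x(3) = -4.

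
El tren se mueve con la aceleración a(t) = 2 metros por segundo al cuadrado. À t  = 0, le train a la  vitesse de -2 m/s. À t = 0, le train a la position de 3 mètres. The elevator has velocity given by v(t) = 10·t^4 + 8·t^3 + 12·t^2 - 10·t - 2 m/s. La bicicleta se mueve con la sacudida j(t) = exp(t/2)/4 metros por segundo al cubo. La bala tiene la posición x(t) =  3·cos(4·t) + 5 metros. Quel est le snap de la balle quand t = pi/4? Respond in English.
To solve this, we need to take 4 derivatives of our position equation x(t) = 3·cos(4·t) + 5. Taking d/dt of x(t), we find v(t) = -12·sin(4·t). Differentiating velocity, we get acceleration: a(t) = -48·cos(4·t). Taking d/dt of a(t), we find j(t) = 192·sin(4·t). Differentiating jerk, we get snap: s(t) = 768·cos(4·t). Using s(t) = 768·cos(4·t) and substituting t = pi/4, we find s = -768.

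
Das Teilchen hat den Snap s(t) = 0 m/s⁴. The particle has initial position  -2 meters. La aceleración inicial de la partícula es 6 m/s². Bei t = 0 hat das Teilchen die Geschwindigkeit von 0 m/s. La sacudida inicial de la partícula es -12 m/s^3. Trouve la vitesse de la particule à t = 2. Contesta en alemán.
Wir müssen unsere Gleichung für den Snap s(t) = 0 3-mal integrieren. Durch Integration von dem Snap und Verwendung der Anfangsbedingung j(0) = -12, erhalten wir j(t) = -12. Die Stammfunktion von dem Ruck ist die Beschleunigung. Mit a(0) = 6 erhalten wir a(t) = 6 - 12·t. Mit ∫a(t)dt und Anwendung von v(0) = 0, finden wir v(t) = 6·t·(1 - t). Mit v(t) = 6·t·(1 - t) und Einsetzen von t = 2, finden wir v = -12.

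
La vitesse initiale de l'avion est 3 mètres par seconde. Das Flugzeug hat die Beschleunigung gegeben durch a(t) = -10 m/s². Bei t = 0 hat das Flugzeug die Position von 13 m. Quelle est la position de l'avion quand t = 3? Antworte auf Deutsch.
Wir müssen unsere Gleichung für die Beschleunigung a(t) = -10 2-mal integrieren. Das Integral von der Beschleunigung ist die Geschwindigkeit. Mit v(0) = 3 erhalten wir v(t) = 3 - 10·t. Die Stammfunktion von der Geschwindigkeit, mit x(0) = 13, ergibt die Position: x(t) = -5·t^2 + 3·t + 13. Aus der Gleichung für die Position x(t) = -5·t^2 + 3·t + 13, setzen wir t = 3 ein und erhalten x = -23.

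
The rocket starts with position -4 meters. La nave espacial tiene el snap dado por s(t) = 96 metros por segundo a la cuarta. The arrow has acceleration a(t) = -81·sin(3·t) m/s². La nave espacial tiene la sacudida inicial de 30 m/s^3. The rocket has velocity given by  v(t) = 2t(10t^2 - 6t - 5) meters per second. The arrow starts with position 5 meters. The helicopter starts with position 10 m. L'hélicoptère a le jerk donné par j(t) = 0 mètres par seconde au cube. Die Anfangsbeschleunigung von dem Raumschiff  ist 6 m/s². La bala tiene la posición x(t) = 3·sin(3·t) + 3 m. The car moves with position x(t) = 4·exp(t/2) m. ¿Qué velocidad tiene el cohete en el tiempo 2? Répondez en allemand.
Mit v(t) = 2·t·(10·t^2 - 6·t - 5) und Einsetzen von t = 2, finden wir v = 92.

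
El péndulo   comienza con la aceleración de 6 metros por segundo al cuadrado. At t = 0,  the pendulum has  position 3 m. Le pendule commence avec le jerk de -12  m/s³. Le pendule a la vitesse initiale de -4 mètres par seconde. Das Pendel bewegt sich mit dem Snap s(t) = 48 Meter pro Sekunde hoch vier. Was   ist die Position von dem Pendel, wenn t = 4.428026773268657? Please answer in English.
To find the answer, we compute 4 integrals of s(t) = 48. Finding the integral of s(t) and using j(0) = -12: j(t) = 48·t - 12. The antiderivative of jerk is acceleration. Using a(0) = 6, we get a(t) = 24·t^2 - 12·t + 6. Finding the integral of a(t) and using v(0) = -4: v(t) = 8·t^3 - 6·t^2 + 6·t - 4. Integrating velocity and using the initial condition x(0) = 3, we get x(t) = 2·t^4 - 2·t^3 + 3·t^2 - 4·t + 3. We have position x(t) = 2·t^4 - 2·t^3 + 3·t^2 - 4·t + 3. Substituting t = 4.428026773268657: x(4.428026773268657) = 639.367709768465.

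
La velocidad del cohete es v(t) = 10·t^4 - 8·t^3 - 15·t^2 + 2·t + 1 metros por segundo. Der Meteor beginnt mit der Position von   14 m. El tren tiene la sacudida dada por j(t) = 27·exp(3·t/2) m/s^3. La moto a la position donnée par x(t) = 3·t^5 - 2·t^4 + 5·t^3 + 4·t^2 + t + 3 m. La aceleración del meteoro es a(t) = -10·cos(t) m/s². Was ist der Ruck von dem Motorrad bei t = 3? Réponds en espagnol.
Para resolver esto, necesitamos tomar 3 derivadas de nuestra ecuación de la posición x(t) = 3·t^5 - 2·t^4 + 5·t^3 + 4·t^2 + t + 3. La derivada de la posición da la velocidad: v(t) = 15·t^4 - 8·t^3 + 15·t^2 + 8·t + 1. La derivada de la velocidad da la aceleración: a(t) = 60·t^3 - 24·t^2 + 30·t + 8. Derivando la aceleración, obtenemos la sacudida: j(t) = 180·t^2 - 48·t + 30. De la ecuación de la sacudida j(t) = 180·t^2 - 48·t + 30, sustituimos t = 3 para obtener j = 1506.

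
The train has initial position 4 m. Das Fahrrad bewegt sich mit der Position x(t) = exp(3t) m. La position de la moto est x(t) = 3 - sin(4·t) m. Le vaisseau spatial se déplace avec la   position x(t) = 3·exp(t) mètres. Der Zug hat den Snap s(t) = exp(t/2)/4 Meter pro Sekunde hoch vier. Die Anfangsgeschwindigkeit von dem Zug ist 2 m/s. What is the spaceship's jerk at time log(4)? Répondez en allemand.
Um dies zu lösen, müssen wir 3 Ableitungen unserer Gleichung für die Position x(t) = 3·exp(t) nehmen. Die Ableitung von der Position ergibt die Geschwindigkeit: v(t) = 3·exp(t). Mit d/dt von v(t) finden wir a(t) = 3·exp(t). Die Ableitung von der Beschleunigung ergibt den Ruck: j(t) = 3·exp(t). Mit j(t) = 3·exp(t) und Einsetzen von t = log(4), finden wir j = 12.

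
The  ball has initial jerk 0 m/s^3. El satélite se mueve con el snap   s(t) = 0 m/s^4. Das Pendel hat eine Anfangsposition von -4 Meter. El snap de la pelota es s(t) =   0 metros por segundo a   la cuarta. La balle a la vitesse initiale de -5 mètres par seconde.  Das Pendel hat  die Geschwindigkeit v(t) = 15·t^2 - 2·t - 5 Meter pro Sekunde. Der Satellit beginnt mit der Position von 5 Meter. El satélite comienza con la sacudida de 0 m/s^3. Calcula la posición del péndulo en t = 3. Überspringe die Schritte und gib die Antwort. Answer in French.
La position à t = 3 est x = 107.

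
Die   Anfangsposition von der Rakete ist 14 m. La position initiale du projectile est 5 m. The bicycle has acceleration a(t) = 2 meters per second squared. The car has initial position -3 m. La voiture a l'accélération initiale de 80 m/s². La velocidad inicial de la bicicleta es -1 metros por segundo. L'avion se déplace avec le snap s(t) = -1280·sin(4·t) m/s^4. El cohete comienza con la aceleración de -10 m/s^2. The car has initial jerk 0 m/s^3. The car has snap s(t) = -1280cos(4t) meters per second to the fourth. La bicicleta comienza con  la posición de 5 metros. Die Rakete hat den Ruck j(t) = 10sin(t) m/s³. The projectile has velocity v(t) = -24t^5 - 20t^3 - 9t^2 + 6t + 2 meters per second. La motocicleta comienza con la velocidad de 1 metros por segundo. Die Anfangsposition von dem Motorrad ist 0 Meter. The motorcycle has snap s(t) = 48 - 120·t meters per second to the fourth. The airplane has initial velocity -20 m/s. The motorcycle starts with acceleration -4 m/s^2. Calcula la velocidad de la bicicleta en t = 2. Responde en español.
Necesitamos integrar nuestra ecuación de la aceleración a(t) = 2 1 vez. La antiderivada de la aceleración, con v(0) = -1, da la velocidad: v(t) = 2·t - 1. Tenemos la velocidad v(t) = 2·t - 1. Sustituyendo t = 2: v(2) = 3.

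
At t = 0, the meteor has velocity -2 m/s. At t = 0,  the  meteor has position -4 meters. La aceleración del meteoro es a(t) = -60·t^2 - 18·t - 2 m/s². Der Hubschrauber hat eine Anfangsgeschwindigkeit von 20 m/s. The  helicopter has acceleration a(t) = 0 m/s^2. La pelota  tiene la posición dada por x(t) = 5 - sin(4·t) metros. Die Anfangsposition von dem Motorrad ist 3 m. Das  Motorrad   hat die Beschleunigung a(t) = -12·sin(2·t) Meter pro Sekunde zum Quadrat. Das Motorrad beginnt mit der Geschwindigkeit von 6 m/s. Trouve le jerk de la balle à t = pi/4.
Pour résoudre ceci, nous devons prendre 3 dérivées de notre équation de la position x(t) = 5 - sin(4·t). En dérivant la position, nous obtenons la vitesse: v(t) = -4·cos(4·t). En dérivant la vitesse, nous obtenons l'accélération: a(t) = 16·sin(4·t). La dérivée de l'accélération donne le jerk: j(t) = 64·cos(4·t). De l'équation du jerk j(t) = 64·cos(4·t), nous substituons t = pi/4 pour obtenir j = -64.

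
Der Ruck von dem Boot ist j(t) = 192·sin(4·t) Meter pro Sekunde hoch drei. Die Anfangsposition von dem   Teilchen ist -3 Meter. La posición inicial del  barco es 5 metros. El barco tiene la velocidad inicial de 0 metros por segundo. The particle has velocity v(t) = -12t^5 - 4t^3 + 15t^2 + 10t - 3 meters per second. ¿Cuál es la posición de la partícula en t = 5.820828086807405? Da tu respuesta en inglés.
Starting from velocity v(t) = -12·t^5 - 4·t^3 + 15·t^2 + 10·t - 3, we take 1 antiderivative. Integrating velocity and using the initial condition x(0) = -3, we get x(t) = -2·t^6 - t^4 + 5·t^3 + 5·t^2 - 3·t - 3. We have position x(t) = -2·t^6 - t^4 + 5·t^3 + 5·t^2 - 3·t - 3. Substituting t = 5.820828086807405: x(5.820828086807405) = -77805.5993395617.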